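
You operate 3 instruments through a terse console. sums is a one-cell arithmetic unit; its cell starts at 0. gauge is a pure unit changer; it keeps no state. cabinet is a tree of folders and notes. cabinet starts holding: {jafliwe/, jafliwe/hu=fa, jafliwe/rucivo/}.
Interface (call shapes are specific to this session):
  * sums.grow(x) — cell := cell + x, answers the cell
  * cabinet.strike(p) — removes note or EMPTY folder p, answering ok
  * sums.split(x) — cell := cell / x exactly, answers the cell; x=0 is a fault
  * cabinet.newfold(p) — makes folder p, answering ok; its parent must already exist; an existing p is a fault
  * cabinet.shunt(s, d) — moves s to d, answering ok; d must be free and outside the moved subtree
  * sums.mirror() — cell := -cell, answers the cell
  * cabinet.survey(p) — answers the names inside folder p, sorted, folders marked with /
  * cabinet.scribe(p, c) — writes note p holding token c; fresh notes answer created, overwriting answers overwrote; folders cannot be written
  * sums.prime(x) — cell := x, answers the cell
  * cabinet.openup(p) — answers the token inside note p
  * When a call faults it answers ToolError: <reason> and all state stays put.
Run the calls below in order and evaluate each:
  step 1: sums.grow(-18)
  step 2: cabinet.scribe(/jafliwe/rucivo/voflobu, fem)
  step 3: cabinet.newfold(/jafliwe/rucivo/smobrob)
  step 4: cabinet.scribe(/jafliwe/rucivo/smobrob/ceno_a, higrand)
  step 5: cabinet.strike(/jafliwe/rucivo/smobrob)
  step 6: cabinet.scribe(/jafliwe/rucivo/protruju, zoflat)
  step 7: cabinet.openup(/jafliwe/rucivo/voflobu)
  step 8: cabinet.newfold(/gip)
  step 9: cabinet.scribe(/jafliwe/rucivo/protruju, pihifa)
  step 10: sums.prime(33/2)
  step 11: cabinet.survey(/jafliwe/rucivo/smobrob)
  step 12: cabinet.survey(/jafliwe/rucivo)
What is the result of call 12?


Answer: [protruju, smobrob/, voflobu]

Derivation:
Using sums.grow using x: -18, — result: -18.
I use cabinet.scribe using p: /jafliwe/rucivo/voflobu, c: fem, which returns created.
Calling cabinet.newfold using p: /jafliwe/rucivo/smobrob, → ok.
Using cabinet.scribe using p: /jafliwe/rucivo/smobrob/ceno_a, c: higrand, which returns created.
I try cabinet.strike using p: /jafliwe/rucivo/smobrob, — result: ToolError: not empty.
I try cabinet.scribe using p: /jafliwe/rucivo/protruju, c: zoflat, which returns created.
I run cabinet.openup using p: /jafliwe/rucivo/voflobu, and get fem.
I use cabinet.newfold using p: /gip, — result: ok.
I run cabinet.scribe using p: /jafliwe/rucivo/protruju, c: pihifa: overwrote.
Using sums.prime using x: 33/2, → 33/2.
I invoke cabinet.survey using p: /jafliwe/rucivo/smobrob, and see [ceno_a].
Invoking cabinet.survey using p: /jafliwe/rucivo: [protruju, smobrob/, voflobu].


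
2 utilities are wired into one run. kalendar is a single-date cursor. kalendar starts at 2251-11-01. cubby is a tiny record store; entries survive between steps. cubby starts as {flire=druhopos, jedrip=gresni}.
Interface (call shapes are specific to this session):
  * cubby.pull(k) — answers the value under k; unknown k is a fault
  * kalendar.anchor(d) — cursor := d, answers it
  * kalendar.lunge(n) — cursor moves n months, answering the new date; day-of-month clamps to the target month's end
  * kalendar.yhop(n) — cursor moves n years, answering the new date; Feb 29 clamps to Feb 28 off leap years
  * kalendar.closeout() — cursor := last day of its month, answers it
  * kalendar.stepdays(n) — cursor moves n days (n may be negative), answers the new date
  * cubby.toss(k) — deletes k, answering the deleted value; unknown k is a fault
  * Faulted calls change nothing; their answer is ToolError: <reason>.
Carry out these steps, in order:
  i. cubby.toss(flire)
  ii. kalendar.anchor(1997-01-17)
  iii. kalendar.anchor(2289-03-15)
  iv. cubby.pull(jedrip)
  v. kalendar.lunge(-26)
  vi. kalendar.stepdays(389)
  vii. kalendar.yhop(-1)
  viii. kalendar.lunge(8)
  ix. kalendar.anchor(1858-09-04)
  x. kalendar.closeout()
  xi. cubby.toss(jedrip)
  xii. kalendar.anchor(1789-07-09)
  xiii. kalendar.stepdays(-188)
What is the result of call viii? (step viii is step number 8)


Answer: 2287-10-08

Derivation:
% 1. toss(k='flire') == druhopos
% 2. anchor(d='1997-01-17') == 1997-01-17
% 3. anchor(d='2289-03-15') == 2289-03-15
% 4. pull(k='jedrip') == gresni
% 5. lunge(n='-26') == 2287-01-15
% 6. stepdays(n='389') == 2288-02-08
% 7. yhop(n='-1') == 2287-02-08
% 8. lunge(n='8') == 2287-10-08
% 9. anchor(d='1858-09-04') == 1858-09-04
% 10. closeout() == 1858-09-30
% 11. toss(k='jedrip') == gresni
% 12. anchor(d='1789-07-09') == 1789-07-09
% 13. stepdays(n='-188') == 1789-01-02


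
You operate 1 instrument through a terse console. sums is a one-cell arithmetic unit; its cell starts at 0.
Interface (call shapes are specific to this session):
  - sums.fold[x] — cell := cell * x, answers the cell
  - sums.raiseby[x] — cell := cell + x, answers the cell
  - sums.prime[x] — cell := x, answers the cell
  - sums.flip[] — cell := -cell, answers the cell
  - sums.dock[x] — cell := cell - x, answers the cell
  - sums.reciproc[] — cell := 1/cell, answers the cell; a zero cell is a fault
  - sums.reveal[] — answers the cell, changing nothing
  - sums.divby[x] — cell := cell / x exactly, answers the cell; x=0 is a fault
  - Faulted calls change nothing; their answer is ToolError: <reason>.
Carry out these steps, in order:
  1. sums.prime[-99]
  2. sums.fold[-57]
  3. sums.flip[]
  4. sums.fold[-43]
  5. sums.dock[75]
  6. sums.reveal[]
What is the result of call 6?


Answer: 242574

Derivation:
I run sums.prime using x: -99, — result: -99.
Next I call sums.fold using x: -57, and observe 5643.
Calling sums.flip: -5643.
I invoke sums.fold using x: -43: 242649.
Now I run sums.dock using x: 75, giving 242574.
Next I call sums.reveal(): 242574.


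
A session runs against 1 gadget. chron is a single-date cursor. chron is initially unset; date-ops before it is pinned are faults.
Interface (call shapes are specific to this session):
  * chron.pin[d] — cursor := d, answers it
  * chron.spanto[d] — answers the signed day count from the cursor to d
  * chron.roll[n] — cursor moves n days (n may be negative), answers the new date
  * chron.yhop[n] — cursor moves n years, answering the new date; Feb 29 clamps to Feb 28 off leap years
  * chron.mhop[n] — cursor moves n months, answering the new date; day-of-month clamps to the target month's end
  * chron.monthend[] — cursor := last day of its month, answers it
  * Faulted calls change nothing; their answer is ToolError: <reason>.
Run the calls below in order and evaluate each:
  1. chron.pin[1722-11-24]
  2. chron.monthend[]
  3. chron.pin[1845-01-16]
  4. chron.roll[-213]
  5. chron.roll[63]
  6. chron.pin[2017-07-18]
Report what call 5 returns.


Answer: 1844-08-19

Derivation:
Invoking pin with d='1722-11-24', which returns 1722-11-24.
Then monthend, → 1722-11-30.
I call pin with d='1845-01-16': 1845-01-16.
I run roll with n='-213', which returns 1844-06-17.
Using roll with n='63', and observe 1844-08-19.
I invoke pin with d='2017-07-18', yielding 2017-07-18.


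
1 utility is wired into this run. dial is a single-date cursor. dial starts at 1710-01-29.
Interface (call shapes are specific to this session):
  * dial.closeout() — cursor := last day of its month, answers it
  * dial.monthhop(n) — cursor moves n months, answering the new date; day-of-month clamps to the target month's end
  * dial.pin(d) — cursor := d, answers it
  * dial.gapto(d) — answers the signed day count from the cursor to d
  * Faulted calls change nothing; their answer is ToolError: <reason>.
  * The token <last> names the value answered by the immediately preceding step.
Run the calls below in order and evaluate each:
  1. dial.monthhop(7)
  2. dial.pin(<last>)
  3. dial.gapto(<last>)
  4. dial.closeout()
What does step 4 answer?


Answer: 1710-08-31

Derivation:
;; dial.monthhop(n: 7) -> 1710-08-29
;; dial.pin(d: <last>) -> 1710-08-29
;; dial.gapto(d: <last>) -> 0
;; dial.closeout() -> 1710-08-31


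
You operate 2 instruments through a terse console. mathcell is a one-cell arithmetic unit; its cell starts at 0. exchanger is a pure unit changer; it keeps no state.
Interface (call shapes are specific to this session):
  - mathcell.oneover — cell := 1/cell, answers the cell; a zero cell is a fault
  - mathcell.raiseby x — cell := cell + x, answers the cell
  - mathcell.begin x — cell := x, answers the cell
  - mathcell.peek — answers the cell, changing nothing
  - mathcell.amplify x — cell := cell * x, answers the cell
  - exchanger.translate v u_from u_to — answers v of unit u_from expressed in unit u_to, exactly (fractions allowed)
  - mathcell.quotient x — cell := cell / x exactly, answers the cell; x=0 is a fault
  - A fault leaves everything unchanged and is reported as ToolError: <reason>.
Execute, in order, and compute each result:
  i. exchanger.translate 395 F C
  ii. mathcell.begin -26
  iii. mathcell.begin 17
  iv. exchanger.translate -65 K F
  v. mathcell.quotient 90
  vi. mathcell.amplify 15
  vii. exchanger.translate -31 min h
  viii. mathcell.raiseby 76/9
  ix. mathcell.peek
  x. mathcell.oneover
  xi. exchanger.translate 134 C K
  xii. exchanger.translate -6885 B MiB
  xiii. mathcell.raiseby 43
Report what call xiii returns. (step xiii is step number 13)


Answer: 8747/203

Derivation:
→ translate(v→395, u_from→F, u_to→C)
← 605/3
→ begin(x→-26)
← -26
→ begin(x→17)
← 17
→ translate(v→-65, u_from→K, u_to→F)
← -57667/100
→ quotient(x→90)
← 17/90
→ amplify(x→15)
← 17/6
→ translate(v→-31, u_from→min, u_to→h)
← -31/60
→ raiseby(x→76/9)
← 203/18
→ peek()
← 203/18
→ oneover()
← 18/203
→ translate(v→134, u_from→C, u_to→K)
← 8143/20
→ translate(v→-6885, u_from→B, u_to→MiB)
← -6885/1048576
→ raiseby(x→43)
← 8747/203


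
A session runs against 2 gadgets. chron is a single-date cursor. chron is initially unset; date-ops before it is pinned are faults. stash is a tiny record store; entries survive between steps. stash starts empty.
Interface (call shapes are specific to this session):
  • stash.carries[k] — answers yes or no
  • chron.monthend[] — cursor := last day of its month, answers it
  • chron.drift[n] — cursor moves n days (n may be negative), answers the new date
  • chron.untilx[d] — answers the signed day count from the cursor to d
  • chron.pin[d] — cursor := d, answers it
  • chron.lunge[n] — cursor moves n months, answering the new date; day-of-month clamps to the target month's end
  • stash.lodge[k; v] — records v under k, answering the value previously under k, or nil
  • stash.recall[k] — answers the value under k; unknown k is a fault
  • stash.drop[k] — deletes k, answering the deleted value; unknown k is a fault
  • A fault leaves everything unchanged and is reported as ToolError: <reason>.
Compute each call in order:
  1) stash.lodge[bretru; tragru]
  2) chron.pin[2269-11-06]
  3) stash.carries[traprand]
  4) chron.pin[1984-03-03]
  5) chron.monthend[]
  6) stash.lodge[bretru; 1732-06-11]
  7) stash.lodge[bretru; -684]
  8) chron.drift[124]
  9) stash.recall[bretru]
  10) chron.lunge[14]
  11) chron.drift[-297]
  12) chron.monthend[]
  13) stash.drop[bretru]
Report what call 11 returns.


I call stash.lodge on k=bretru, v=tragru, which returns nil.
Next I call chron.pin on d=2269-11-06, and get 2269-11-06.
Now I run stash.carries on k=traprand, which returns no.
I use chron.pin on d=1984-03-03, and observe 1984-03-03.
Now I run chron.monthend, which returns 1984-03-31.
Then stash.lodge on k=bretru, v=1732-06-11, giving tragru.
I invoke stash.lodge on k=bretru, v=-684, and observe 1732-06-11.
I run chron.drift on n=124, and observe 1984-08-02.
Calling stash.recall on k=bretru, yielding -684.
Now I run chron.lunge on n=14: 1985-10-02.
Using chron.drift on n=-297, and get 1984-12-09.
I invoke chron.monthend, yielding 1984-12-31.
Using stash.drop on k=bretru, and get -684.

Answer: 1984-12-09


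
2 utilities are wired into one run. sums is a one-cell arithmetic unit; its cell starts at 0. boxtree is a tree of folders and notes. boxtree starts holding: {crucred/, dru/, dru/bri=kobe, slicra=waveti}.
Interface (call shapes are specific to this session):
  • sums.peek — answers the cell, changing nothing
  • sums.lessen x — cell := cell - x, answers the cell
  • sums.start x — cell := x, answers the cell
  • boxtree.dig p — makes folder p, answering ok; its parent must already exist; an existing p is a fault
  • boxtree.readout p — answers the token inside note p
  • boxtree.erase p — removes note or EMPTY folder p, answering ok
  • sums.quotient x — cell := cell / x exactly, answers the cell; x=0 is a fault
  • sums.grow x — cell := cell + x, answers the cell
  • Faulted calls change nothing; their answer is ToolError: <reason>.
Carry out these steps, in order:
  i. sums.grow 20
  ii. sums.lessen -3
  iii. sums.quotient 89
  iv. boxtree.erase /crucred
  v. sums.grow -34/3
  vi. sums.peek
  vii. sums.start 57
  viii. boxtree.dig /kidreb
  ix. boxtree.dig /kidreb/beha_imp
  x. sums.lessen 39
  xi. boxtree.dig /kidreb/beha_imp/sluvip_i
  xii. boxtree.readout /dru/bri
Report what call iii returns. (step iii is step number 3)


Answer: 23/89

Derivation:
·→ sums.grow(x→20)
·← 20
·→ sums.lessen(x→-3)
·← 23
·→ sums.quotient(x→89)
·← 23/89
·→ boxtree.erase(p→/crucred)
·← ok
·→ sums.grow(x→-34/3)
·← -2957/267
·→ sums.peek()
·← -2957/267
·→ sums.start(x→57)
·← 57
·→ boxtree.dig(p→/kidreb)
·← ok
·→ boxtree.dig(p→/kidreb/beha_imp)
·← ok
·→ sums.lessen(x→39)
·← 18
·→ boxtree.dig(p→/kidreb/beha_imp/sluvip_i)
·← ok
·→ boxtree.readout(p→/dru/bri)
·← kobe


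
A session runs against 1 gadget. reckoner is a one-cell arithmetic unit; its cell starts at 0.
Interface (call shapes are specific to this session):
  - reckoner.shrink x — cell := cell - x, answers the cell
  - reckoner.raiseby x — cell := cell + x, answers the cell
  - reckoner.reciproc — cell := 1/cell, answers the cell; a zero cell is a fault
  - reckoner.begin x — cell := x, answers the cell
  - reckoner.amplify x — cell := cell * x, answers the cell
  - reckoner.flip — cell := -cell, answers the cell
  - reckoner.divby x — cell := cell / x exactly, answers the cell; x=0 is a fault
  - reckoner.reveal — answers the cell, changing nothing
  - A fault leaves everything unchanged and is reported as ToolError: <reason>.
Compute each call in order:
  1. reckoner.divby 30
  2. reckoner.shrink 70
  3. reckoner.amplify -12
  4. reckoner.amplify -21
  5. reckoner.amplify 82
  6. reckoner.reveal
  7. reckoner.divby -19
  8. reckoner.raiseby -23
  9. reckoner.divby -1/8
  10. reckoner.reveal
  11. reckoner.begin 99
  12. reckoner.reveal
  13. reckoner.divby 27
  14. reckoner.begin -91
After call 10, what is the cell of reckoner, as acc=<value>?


-- 1. reckoner.divby(30) => 0
-- 2. reckoner.shrink(70) => -70
-- 3. reckoner.amplify(-12) => 840
-- 4. reckoner.amplify(-21) => -17640
-- 5. reckoner.amplify(82) => -1446480
-- 6. reckoner.reveal() => -1446480
-- 7. reckoner.divby(-19) => 1446480/19
-- 8. reckoner.raiseby(-23) => 1446043/19
-- 9. reckoner.divby(-1/8) => -11568344/19
-- 10. reckoner.reveal() => -11568344/19
-- 11. reckoner.begin(99) => 99
-- 12. reckoner.reveal() => 99
-- 13. reckoner.divby(27) => 11/3
-- 14. reckoner.begin(-91) => -91

Answer: acc=-11568344/19


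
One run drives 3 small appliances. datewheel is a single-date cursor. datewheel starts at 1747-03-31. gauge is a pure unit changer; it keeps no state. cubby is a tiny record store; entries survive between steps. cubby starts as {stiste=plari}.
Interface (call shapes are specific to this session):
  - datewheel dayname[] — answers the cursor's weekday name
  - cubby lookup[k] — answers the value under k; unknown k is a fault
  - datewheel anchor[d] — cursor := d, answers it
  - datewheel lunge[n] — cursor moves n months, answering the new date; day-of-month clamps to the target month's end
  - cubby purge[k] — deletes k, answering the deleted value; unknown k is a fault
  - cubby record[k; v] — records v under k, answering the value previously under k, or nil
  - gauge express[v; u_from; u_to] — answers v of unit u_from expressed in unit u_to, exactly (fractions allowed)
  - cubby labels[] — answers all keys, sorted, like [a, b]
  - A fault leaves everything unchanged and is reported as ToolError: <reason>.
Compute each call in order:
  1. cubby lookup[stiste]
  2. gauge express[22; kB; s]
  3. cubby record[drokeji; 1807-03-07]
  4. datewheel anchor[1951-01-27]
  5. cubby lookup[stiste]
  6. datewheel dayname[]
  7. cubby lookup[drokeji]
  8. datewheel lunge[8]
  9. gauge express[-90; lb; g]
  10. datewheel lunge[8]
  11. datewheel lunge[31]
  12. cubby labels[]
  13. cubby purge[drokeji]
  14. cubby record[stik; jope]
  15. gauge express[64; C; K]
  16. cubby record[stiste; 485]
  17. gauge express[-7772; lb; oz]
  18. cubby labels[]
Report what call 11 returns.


Answer: 1954-12-27

Derivation:
·→ cubby lookup(k=stiste)
·← plari
·→ gauge express(v=22, u_from=kB, u_to=s)
·← ToolError: incompatible units
·→ cubby record(k=drokeji, v=1807-03-07)
·← nil
·→ datewheel anchor(d=1951-01-27)
·← 1951-01-27
·→ cubby lookup(k=stiste)
·← plari
·→ datewheel dayname()
·← Saturday
·→ cubby lookup(k=drokeji)
·← 1807-03-07
·→ datewheel lunge(n=8)
·← 1951-09-27
·→ gauge express(v=-90, u_from=lb, u_to=g)
·← -408233133/10000
·→ datewheel lunge(n=8)
·← 1952-05-27
·→ datewheel lunge(n=31)
·← 1954-12-27
·→ cubby labels()
·← [drokeji, stiste]
·→ cubby purge(k=drokeji)
·← 1807-03-07
·→ cubby record(k=stik, v=jope)
·← nil
·→ gauge express(v=64, u_from=C, u_to=K)
·← 6743/20
·→ cubby record(k=stiste, v=485)
·← plari
·→ gauge express(v=-7772, u_from=lb, u_to=oz)
·← -124352
·→ cubby labels()
·← [stik, stiste]


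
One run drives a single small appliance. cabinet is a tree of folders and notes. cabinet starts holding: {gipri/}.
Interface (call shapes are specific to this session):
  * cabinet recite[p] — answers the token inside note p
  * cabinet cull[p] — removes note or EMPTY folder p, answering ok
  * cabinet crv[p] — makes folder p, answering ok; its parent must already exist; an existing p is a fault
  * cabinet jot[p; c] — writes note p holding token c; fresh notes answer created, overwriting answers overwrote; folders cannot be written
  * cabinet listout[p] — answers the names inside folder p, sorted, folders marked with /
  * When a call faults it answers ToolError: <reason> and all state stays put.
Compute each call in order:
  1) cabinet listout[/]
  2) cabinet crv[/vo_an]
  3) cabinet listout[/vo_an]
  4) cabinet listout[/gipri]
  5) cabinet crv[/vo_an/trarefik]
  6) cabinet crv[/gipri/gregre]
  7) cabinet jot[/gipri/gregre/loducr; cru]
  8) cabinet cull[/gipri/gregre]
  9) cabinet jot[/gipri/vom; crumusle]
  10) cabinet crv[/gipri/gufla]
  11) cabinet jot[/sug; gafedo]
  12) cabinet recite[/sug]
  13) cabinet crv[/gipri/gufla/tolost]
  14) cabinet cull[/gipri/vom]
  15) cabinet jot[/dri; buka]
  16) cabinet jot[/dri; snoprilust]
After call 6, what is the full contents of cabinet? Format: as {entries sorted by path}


Answer: {gipri/, gipri/gregre/, vo_an/, vo_an/trarefik/}

Derivation:
Act: cabinet listout[p→/]
Obs: [gipri/]
Act: cabinet crv[p→/vo_an]
Obs: ok
Act: cabinet listout[p→/vo_an]
Obs: []
Act: cabinet listout[p→/gipri]
Obs: []
Act: cabinet crv[p→/vo_an/trarefik]
Obs: ok
Act: cabinet crv[p→/gipri/gregre]
Obs: ok
Act: cabinet jot[p→/gipri/gregre/loducr; c→cru]
Obs: created
Act: cabinet cull[p→/gipri/gregre]
Obs: ToolError: not empty
Act: cabinet jot[p→/gipri/vom; c→crumusle]
Obs: created
Act: cabinet crv[p→/gipri/gufla]
Obs: ok
Act: cabinet jot[p→/sug; c→gafedo]
Obs: created
Act: cabinet recite[p→/sug]
Obs: gafedo
Act: cabinet crv[p→/gipri/gufla/tolost]
Obs: ok
Act: cabinet cull[p→/gipri/vom]
Obs: ok
Act: cabinet jot[p→/dri; c→buka]
Obs: created
Act: cabinet jot[p→/dri; c→snoprilust]
Obs: overwrote


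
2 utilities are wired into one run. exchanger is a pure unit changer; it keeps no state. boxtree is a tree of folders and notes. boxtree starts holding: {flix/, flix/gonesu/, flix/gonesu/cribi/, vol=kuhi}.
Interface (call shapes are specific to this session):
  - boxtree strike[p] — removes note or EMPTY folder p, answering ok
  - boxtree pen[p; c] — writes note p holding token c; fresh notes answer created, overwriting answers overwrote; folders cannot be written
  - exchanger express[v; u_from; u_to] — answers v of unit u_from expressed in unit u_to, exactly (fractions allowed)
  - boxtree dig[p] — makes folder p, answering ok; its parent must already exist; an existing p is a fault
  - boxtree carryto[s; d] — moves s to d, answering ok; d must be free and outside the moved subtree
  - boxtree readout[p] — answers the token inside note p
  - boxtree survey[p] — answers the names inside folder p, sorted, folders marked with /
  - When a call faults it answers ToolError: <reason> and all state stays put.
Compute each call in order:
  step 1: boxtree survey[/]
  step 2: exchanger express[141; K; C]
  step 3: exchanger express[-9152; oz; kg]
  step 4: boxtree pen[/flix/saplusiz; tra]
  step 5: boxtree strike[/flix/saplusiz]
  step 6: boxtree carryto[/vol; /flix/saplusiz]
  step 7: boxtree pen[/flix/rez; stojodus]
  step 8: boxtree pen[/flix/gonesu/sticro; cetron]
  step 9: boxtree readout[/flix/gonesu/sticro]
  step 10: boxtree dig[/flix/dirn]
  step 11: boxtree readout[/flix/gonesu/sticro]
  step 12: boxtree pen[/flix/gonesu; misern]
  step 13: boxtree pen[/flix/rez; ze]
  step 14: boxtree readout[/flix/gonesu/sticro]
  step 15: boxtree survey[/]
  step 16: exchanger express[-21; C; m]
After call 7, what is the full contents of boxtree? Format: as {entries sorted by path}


Answer: {flix/, flix/gonesu/, flix/gonesu/cribi/, flix/rez=stojodus, flix/saplusiz=kuhi}

Derivation:
I call boxtree survey passing p='/', and see [flix/, vol].
I try exchanger express passing v='141', u_from='K', u_to='C', — result: -2643/20.
Invoking exchanger express passing v='-9152', u_from='oz', u_to='kg': -6486370891/25000000.
Using boxtree pen passing p='/flix/saplusiz', c='tra', and see created.
Next I call boxtree strike passing p='/flix/saplusiz', which returns ok.
I use boxtree carryto passing s='/vol', d='/flix/saplusiz', → ok.
I invoke boxtree pen passing p='/flix/rez', c='stojodus', and observe created.
Now I run boxtree pen passing p='/flix/gonesu/sticro', c='cetron': created.
Invoking boxtree readout passing p='/flix/gonesu/sticro', — result: cetron.
Then boxtree dig passing p='/flix/dirn', → ok.
I run boxtree readout passing p='/flix/gonesu/sticro', and see cetron.
I invoke boxtree pen passing p='/flix/gonesu', c='misern': ToolError: is a directory.
I try boxtree pen passing p='/flix/rez', c='ze', giving overwrote.
I call boxtree readout passing p='/flix/gonesu/sticro', and see cetron.
I run boxtree survey passing p='/', and get [flix/].
Calling exchanger express passing v='-21', u_from='C', u_to='m', which returns ToolError: incompatible units.


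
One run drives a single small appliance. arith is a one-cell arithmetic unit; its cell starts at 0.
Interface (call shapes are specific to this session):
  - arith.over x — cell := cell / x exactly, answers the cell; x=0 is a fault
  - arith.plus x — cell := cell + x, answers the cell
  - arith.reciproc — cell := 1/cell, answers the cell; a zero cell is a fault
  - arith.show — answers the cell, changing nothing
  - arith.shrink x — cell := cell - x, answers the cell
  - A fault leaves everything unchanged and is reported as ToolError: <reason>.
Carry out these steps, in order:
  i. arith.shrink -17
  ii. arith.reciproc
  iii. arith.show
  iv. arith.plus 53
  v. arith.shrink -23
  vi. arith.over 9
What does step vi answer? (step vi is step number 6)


==> arith.shrink(x: -17)
<== 17
==> arith.reciproc()
<== 1/17
==> arith.show()
<== 1/17
==> arith.plus(x: 53)
<== 902/17
==> arith.shrink(x: -23)
<== 1293/17
==> arith.over(x: 9)
<== 431/51

Answer: 431/51


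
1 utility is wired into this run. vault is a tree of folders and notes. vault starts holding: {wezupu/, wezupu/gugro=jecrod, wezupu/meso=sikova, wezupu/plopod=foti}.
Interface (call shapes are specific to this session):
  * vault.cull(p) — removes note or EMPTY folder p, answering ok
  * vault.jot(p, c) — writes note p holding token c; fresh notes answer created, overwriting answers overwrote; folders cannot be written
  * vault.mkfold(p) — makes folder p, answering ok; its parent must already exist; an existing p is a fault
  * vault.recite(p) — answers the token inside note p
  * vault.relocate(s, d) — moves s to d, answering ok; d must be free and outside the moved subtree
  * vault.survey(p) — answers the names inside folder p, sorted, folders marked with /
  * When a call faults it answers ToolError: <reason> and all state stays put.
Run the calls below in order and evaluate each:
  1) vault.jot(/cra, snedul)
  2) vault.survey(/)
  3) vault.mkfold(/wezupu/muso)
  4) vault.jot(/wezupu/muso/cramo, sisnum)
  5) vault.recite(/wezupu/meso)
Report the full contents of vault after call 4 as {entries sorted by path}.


Answer: {cra=snedul, wezupu/, wezupu/gugro=jecrod, wezupu/meso=sikova, wezupu/muso/, wezupu/muso/cramo=sisnum, wezupu/plopod=foti}

Derivation:
-> jot(/cra, snedul)
<- created
-> survey(/)
<- [cra, wezupu/]
-> mkfold(/wezupu/muso)
<- ok
-> jot(/wezupu/muso/cramo, sisnum)
<- created
-> recite(/wezupu/meso)
<- sikova


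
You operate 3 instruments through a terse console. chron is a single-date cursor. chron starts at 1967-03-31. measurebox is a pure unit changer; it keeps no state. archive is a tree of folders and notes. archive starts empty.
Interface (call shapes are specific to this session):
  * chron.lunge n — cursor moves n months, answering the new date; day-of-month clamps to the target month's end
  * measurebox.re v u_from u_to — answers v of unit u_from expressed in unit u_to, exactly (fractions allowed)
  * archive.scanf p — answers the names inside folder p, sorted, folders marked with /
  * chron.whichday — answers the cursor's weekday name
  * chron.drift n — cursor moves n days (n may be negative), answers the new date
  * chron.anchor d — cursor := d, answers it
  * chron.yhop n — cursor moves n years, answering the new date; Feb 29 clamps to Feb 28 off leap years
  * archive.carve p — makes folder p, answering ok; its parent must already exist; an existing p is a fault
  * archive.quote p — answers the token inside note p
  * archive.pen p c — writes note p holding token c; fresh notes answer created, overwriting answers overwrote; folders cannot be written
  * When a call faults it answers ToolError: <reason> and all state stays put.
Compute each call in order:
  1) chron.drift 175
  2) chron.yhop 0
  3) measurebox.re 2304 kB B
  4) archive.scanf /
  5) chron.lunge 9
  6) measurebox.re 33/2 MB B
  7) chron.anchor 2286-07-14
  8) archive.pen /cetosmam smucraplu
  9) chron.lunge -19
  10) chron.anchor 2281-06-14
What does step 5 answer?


Answer: 1968-06-22

Derivation:
// chron.drift(175) == 1967-09-22
// chron.yhop(0) == 1967-09-22
// measurebox.re(2304, kB, B) == 2304000
// archive.scanf(/) == []
// chron.lunge(9) == 1968-06-22
// measurebox.re(33/2, MB, B) == 16500000
// chron.anchor(2286-07-14) == 2286-07-14
// archive.pen(/cetosmam, smucraplu) == created
// chron.lunge(-19) == 2284-12-14
// chron.anchor(2281-06-14) == 2281-06-14


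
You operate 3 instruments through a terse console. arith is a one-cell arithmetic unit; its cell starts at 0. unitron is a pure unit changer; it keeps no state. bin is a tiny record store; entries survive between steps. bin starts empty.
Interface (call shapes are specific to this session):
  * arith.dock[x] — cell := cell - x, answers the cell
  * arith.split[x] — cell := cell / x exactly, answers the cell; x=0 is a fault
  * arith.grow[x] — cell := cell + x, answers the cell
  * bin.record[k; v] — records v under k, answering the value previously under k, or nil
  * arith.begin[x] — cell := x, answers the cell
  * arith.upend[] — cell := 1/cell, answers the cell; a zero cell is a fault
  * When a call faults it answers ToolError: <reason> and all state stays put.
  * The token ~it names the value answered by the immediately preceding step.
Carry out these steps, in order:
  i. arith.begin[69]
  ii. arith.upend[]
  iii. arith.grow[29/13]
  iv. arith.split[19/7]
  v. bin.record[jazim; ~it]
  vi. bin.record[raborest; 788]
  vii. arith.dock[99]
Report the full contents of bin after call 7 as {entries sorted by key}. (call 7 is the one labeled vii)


Answer: {jazim=742/897, raborest=788}

Derivation:
==> arith.begin(x='69')
<== 69
==> arith.upend()
<== 1/69
==> arith.grow(x='29/13')
<== 2014/897
==> arith.split(x='19/7')
<== 742/897
==> bin.record(k='jazim', v='~it')
<== nil
==> bin.record(k='raborest', v='788')
<== nil
==> arith.dock(x='99')
<== -88061/897


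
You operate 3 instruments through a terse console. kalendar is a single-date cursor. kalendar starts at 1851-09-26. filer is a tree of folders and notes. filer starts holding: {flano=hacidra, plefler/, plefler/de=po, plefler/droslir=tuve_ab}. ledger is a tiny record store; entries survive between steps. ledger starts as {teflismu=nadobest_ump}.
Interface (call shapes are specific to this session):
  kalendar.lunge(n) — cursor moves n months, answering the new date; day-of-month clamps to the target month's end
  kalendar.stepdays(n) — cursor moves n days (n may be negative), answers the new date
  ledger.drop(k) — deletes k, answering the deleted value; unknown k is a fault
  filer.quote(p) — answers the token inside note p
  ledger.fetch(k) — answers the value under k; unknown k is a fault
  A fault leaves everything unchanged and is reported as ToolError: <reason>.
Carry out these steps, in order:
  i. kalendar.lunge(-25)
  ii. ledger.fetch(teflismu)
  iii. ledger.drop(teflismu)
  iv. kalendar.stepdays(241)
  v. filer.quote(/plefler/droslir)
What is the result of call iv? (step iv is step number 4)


>> kalendar.lunge(-25)
<< 1849-08-26
>> ledger.fetch(teflismu)
<< nadobest_ump
>> ledger.drop(teflismu)
<< nadobest_ump
>> kalendar.stepdays(241)
<< 1850-04-24
>> filer.quote(/plefler/droslir)
<< tuve_ab

Answer: 1850-04-24


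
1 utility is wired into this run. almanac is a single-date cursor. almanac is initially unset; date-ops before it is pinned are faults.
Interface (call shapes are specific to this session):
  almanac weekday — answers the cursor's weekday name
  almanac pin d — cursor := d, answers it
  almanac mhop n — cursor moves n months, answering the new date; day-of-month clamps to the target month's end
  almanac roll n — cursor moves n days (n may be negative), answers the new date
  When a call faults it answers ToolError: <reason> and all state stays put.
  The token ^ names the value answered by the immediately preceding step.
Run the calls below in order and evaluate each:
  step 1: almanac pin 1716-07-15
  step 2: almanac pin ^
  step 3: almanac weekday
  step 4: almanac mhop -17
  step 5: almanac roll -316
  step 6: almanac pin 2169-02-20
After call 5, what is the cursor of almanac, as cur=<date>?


[in] almanac pin d: 1716-07-15
  1716-07-15
[in] almanac pin d: ^
  1716-07-15
[in] almanac weekday
  Wednesday
[in] almanac mhop n: -17
  1715-02-15
[in] almanac roll n: -316
  1714-04-05
[in] almanac pin d: 2169-02-20
  2169-02-20

Answer: cur=1714-04-05


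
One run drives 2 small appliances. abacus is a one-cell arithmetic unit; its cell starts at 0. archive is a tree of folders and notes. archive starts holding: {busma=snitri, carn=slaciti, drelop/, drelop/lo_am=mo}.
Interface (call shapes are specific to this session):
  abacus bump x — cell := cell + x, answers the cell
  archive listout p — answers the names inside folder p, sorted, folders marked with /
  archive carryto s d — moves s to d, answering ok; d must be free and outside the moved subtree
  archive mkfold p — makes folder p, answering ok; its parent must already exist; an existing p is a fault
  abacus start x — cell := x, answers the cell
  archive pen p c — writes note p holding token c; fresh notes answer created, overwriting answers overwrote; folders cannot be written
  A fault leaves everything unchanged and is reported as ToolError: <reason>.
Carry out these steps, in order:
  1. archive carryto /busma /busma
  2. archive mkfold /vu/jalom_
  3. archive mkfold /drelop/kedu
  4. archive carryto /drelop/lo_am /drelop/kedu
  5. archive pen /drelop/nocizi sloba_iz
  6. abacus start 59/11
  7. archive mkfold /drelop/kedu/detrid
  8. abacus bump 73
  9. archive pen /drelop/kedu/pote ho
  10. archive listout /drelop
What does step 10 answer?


$ archive carryto s=/busma d=/busma
= ToolError: exists
$ archive mkfold p=/vu/jalom_
= ToolError: no parent
$ archive mkfold p=/drelop/kedu
= ok
$ archive carryto s=/drelop/lo_am d=/drelop/kedu
= ToolError: exists
$ archive pen p=/drelop/nocizi c=sloba_iz
= created
$ abacus start x=59/11
= 59/11
$ archive mkfold p=/drelop/kedu/detrid
= ok
$ abacus bump x=73
= 862/11
$ archive pen p=/drelop/kedu/pote c=ho
= created
$ archive listout p=/drelop
= [kedu/, lo_am, nocizi]

Answer: [kedu/, lo_am, nocizi]


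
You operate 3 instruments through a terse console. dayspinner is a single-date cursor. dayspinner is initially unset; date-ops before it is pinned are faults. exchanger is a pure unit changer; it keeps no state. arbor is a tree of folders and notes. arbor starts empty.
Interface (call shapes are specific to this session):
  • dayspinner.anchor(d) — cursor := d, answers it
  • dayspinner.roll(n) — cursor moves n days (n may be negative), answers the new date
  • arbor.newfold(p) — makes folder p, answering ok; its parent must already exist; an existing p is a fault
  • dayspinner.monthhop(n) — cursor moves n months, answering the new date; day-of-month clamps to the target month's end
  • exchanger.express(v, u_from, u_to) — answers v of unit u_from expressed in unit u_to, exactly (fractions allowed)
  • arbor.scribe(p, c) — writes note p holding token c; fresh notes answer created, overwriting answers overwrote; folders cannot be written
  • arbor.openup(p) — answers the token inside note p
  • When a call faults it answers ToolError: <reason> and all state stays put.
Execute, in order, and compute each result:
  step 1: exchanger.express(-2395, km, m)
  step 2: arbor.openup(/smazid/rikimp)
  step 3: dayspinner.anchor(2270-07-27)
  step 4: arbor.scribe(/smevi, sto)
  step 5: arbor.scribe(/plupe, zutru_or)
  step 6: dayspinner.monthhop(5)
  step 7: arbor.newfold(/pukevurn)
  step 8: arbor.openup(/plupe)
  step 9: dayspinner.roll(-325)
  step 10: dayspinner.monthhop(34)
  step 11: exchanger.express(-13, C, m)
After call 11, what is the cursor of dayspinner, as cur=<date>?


-> exchanger.express(v: -2395, u_from: km, u_to: m)
<- -2395000
-> arbor.openup(p: /smazid/rikimp)
<- ToolError: not found
-> dayspinner.anchor(d: 2270-07-27)
<- 2270-07-27
-> arbor.scribe(p: /smevi, c: sto)
<- created
-> arbor.scribe(p: /plupe, c: zutru_or)
<- created
-> dayspinner.monthhop(n: 5)
<- 2270-12-27
-> arbor.newfold(p: /pukevurn)
<- ok
-> arbor.openup(p: /plupe)
<- zutru_or
-> dayspinner.roll(n: -325)
<- 2270-02-05
-> dayspinner.monthhop(n: 34)
<- 2272-12-05
-> exchanger.express(v: -13, u_from: C, u_to: m)
<- ToolError: incompatible units

Answer: cur=2272-12-05


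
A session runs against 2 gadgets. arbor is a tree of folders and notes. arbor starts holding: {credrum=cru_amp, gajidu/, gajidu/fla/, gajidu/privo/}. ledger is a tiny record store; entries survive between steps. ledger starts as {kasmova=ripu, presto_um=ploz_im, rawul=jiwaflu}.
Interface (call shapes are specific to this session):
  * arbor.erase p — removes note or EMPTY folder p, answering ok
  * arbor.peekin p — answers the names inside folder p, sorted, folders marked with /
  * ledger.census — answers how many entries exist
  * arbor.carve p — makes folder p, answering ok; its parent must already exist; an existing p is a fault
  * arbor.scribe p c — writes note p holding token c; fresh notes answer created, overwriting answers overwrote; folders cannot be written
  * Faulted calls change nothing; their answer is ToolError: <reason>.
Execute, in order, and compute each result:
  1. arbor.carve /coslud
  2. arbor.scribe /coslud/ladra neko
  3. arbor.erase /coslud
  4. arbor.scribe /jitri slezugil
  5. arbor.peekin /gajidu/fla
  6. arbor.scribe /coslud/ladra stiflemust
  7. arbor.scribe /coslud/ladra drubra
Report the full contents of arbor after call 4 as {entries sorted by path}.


Answer: {coslud/, coslud/ladra=neko, credrum=cru_amp, gajidu/, gajidu/fla/, gajidu/privo/, jitri=slezugil}

Derivation:
;; arbor.carve(p='/coslud') ~> ok
;; arbor.scribe(p='/coslud/ladra', c='neko') ~> created
;; arbor.erase(p='/coslud') ~> ToolError: not empty
;; arbor.scribe(p='/jitri', c='slezugil') ~> created
;; arbor.peekin(p='/gajidu/fla') ~> []
;; arbor.scribe(p='/coslud/ladra', c='stiflemust') ~> overwrote
;; arbor.scribe(p='/coslud/ladra', c='drubra') ~> overwrote


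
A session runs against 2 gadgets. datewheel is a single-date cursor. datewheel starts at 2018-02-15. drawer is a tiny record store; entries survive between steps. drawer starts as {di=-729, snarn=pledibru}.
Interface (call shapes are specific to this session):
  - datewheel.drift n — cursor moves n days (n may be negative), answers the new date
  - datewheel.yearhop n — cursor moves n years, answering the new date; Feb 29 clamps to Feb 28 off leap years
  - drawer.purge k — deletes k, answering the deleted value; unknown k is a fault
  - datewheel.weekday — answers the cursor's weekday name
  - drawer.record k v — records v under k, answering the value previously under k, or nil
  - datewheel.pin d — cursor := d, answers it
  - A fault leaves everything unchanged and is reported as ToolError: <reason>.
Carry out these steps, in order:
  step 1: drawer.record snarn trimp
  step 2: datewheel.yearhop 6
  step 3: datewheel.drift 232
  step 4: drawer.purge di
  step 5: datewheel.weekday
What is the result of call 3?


[in] record k→snarn v→trimp
[out] pledibru
[in] yearhop n→6
[out] 2024-02-15
[in] drift n→232
[out] 2024-10-04
[in] purge k→di
[out] -729
[in] weekday
[out] Friday

Answer: 2024-10-04


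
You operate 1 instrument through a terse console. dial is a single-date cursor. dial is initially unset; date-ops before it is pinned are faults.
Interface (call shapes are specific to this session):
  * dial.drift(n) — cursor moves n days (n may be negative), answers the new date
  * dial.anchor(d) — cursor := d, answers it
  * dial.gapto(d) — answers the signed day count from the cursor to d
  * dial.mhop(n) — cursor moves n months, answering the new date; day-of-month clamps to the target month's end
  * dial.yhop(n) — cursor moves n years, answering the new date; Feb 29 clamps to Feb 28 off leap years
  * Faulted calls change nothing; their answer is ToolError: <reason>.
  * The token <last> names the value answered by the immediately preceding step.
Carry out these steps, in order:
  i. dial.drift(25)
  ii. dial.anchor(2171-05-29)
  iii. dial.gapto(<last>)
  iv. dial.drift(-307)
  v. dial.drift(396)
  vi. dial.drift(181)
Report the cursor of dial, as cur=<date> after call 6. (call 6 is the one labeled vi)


I use drift(n=25), giving ToolError: no date set.
Now I run anchor(d=2171-05-29), and observe 2171-05-29.
Calling gapto(d=<last>): 0.
Invoking drift(n=-307), which returns 2170-07-26.
Then drift(n=396), and get 2171-08-26.
I run drift(n=181), and see 2172-02-23.

Answer: cur=2172-02-23


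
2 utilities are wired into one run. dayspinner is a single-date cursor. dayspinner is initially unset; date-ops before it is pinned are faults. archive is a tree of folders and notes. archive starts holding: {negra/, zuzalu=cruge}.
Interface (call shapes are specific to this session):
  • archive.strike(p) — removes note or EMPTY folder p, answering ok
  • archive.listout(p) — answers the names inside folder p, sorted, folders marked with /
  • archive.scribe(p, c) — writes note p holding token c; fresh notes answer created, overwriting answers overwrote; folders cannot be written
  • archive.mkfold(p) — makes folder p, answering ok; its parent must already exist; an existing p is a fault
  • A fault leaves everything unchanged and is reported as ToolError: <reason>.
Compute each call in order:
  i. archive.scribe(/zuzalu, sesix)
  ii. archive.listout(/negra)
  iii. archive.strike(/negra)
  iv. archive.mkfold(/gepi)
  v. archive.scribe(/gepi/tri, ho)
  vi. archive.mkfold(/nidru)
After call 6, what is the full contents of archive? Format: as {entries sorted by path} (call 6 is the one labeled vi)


Answer: {gepi/, gepi/tri=ho, nidru/, zuzalu=sesix}

Derivation:
-> archive.scribe(p: /zuzalu, c: sesix)
<- overwrote
-> archive.listout(p: /negra)
<- []
-> archive.strike(p: /negra)
<- ok
-> archive.mkfold(p: /gepi)
<- ok
-> archive.scribe(p: /gepi/tri, c: ho)
<- created
-> archive.mkfold(p: /nidru)
<- ok
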